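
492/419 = 1 + 73/419   =  1.17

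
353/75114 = 353/75114 = 0.00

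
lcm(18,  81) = 162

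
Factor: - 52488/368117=  -  2^3*3^8*368117^(-1 ) 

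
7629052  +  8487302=16116354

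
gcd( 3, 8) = 1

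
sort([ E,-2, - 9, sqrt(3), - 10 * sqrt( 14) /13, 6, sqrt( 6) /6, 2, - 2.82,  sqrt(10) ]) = [ - 9, - 10 * sqrt( 14)/13,-2.82,-2 , sqrt (6)/6, sqrt( 3), 2, E,sqrt ( 10) , 6 ] 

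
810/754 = 405/377 = 1.07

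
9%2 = 1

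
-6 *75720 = - 454320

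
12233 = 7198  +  5035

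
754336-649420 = 104916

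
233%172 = 61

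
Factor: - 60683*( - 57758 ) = 2^1*7^1*8669^1*28879^1 = 3504928714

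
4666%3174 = 1492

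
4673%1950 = 773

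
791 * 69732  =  55158012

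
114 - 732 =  - 618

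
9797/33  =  9797/33= 296.88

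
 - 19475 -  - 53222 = 33747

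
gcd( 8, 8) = 8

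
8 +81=89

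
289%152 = 137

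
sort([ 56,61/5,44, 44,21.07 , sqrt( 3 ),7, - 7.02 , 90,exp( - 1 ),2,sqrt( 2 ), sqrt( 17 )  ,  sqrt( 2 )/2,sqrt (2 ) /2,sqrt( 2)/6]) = [ - 7.02 , sqrt( 2 ) /6,exp ( - 1),sqrt( 2) /2,sqrt( 2) /2, sqrt( 2 ),sqrt( 3 ),2, sqrt( 17 ),  7, 61/5,21.07, 44, 44 , 56,90]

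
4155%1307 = 234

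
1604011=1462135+141876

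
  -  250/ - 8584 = 125/4292 = 0.03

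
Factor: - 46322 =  - 2^1 * 19^1*23^1*53^1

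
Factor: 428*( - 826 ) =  - 353528  =  -2^3*7^1*59^1*107^1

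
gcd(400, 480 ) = 80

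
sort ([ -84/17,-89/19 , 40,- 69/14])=[ - 84/17 , - 69/14, - 89/19, 40]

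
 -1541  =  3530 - 5071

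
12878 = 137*94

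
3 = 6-3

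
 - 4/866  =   - 1 + 431/433 = - 0.00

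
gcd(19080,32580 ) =180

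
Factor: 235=5^1*47^1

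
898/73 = 898/73 = 12.30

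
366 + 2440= 2806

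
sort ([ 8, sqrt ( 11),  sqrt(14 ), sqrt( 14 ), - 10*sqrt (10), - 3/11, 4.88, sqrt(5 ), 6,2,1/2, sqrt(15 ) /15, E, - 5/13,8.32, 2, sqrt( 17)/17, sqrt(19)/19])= [ - 10*sqrt(10),-5/13, - 3/11,sqrt( 19) /19, sqrt( 17 )/17, sqrt(15) /15, 1/2,2, 2 , sqrt(5), E, sqrt(11), sqrt( 14 ), sqrt( 14) , 4.88, 6, 8, 8.32]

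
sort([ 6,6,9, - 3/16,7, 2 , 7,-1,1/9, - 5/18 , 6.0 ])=[ -1, - 5/18, - 3/16,1/9,  2 , 6,  6, 6.0,  7, 7, 9] 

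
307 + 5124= 5431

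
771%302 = 167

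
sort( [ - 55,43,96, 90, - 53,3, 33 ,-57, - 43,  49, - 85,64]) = [-85,-57, - 55,-53, - 43,3,33,43,  49,64,90, 96]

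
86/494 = 43/247=0.17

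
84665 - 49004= 35661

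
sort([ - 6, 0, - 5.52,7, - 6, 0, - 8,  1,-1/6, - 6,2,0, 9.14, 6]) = [ - 8, - 6,  -  6,-6, - 5.52, - 1/6,0, 0, 0,1,2 , 6,7,9.14] 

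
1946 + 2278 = 4224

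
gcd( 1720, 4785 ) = 5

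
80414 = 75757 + 4657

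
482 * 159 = 76638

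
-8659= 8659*(-1)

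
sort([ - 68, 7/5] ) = [ - 68,7/5]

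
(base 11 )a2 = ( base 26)48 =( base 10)112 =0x70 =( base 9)134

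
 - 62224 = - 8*7778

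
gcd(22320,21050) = 10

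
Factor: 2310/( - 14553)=  -  10/63 = - 2^1*3^(-2)*5^1*7^( -1)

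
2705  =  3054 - 349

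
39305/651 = 60+35/93=60.38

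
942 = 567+375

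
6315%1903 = 606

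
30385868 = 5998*5066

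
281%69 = 5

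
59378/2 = 29689 = 29689.00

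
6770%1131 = 1115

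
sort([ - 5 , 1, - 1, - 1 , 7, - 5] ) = [- 5, - 5, - 1,-1,1, 7] 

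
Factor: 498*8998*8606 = 38563520424 = 2^3*3^1*11^1*13^1*83^1*331^1*409^1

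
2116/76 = 529/19 = 27.84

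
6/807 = 2/269 = 0.01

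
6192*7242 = 44842464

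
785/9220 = 157/1844= 0.09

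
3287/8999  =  3287/8999 = 0.37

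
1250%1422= 1250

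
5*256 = 1280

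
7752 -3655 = 4097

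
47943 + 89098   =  137041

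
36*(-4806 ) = -173016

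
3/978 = 1/326 = 0.00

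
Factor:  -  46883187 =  - 3^2*13^1*400711^1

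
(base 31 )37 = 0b1100100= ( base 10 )100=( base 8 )144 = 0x64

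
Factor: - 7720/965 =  - 2^3= -8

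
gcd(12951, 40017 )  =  3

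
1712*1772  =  3033664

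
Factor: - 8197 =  - 7^1*1171^1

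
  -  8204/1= - 8204 = -8204.00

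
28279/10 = 28279/10 =2827.90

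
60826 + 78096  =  138922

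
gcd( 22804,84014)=2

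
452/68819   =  452/68819= 0.01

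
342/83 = 4 + 10/83 = 4.12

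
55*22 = 1210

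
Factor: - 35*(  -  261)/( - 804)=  - 2^ (  -  2)*3^1*5^1*7^1*29^1*67^( - 1) = - 3045/268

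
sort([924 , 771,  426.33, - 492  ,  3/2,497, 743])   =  [ - 492,3/2,426.33, 497, 743,771,924 ] 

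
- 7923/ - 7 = 1131 + 6/7= 1131.86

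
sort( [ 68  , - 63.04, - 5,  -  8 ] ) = [ - 63.04,  -  8, - 5, 68 ]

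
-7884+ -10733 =-18617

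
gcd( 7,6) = 1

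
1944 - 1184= 760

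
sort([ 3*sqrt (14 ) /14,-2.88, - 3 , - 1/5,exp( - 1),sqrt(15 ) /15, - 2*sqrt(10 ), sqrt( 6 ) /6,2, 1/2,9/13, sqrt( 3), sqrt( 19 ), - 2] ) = [ - 2 * sqrt (10), - 3, - 2.88, - 2, - 1/5 , sqrt( 15) /15, exp( - 1), sqrt( 6)/6,1/2, 9/13, 3*sqrt(14)/14, sqrt(3 ),  2 , sqrt(19 )]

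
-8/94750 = - 4/47375 = -  0.00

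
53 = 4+49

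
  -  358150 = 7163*( - 50)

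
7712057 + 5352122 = 13064179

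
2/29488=1/14744 = 0.00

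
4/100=1/25 = 0.04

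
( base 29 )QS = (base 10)782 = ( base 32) OE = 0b1100001110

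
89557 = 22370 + 67187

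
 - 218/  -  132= 109/66  =  1.65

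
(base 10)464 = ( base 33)e2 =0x1d0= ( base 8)720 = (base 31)eu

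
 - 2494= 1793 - 4287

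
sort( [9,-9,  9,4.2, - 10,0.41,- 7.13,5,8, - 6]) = [ - 10, - 9, - 7.13, - 6, 0.41,4.2, 5, 8,9,9 ]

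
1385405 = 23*60235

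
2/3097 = 2/3097 = 0.00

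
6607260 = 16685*396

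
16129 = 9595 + 6534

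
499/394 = 499/394 = 1.27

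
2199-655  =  1544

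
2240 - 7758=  - 5518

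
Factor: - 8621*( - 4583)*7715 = 5^1*37^1*233^1* 1543^1 * 4583^1   =  304819981745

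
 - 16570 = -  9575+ - 6995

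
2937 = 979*3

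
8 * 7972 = 63776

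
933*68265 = 63691245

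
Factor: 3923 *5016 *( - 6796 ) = - 133730111328 = - 2^5*3^1*11^1*19^1*1699^1*3923^1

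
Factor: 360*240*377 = 32572800 = 2^7*3^3*5^2  *  13^1 * 29^1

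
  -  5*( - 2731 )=13655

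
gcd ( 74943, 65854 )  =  1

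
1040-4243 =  - 3203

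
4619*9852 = 45506388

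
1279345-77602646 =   -  76323301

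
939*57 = 53523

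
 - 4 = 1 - 5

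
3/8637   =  1/2879 =0.00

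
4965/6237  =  1655/2079=0.80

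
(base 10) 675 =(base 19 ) 1GA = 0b1010100011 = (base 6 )3043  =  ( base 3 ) 221000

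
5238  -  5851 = - 613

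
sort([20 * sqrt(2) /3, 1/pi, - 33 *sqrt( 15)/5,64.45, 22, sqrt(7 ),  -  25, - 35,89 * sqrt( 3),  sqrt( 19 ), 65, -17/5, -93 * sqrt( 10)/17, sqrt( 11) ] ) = [ -35,-33*sqrt( 15)/5, - 25, - 93 *sqrt( 10)/17,-17/5, 1/pi,sqrt( 7), sqrt(11),sqrt( 19),20*sqrt( 2)/3,22,64.45,65,89*sqrt( 3 )] 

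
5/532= 5/532= 0.01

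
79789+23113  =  102902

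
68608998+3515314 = 72124312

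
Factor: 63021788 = 2^2*17^1*719^1 * 1289^1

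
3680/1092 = 920/273 = 3.37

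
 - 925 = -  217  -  708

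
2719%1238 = 243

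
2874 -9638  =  -6764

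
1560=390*4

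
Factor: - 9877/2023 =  - 83/17 =- 17^( - 1 ) * 83^1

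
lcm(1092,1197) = 62244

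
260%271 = 260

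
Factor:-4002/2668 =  - 2^(-1)*3^1  =  -  3/2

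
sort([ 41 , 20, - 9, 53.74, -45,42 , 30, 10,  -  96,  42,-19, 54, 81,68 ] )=[-96,  -  45, - 19,  -  9, 10, 20, 30, 41, 42, 42, 53.74, 54, 68,81]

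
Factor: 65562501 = 3^1*21854167^1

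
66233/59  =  66233/59 = 1122.59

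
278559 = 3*92853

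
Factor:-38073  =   - 3^1*7^3*37^1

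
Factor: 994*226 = 2^2*7^1*71^1* 113^1 = 224644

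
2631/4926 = 877/1642=0.53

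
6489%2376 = 1737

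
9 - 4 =5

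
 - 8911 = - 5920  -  2991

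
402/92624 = 201/46312 =0.00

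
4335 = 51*85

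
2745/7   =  2745/7 = 392.14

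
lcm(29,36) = 1044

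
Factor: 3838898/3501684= 2^(  -  1)*3^(-3) * 7^1 * 37^1*7411^1 * 32423^( - 1) = 1919449/1750842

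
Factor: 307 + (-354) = -47^1 = - 47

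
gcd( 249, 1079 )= 83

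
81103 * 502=40713706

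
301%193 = 108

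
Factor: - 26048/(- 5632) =2^( - 3 )*37^1= 37/8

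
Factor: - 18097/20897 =-18097^1*20897^( - 1) 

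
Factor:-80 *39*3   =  -9360 = -  2^4 * 3^2*5^1 *13^1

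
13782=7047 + 6735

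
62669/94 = 666 + 65/94 = 666.69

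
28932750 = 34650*835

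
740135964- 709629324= 30506640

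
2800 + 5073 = 7873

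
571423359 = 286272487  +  285150872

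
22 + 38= 60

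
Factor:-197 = -197^1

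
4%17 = 4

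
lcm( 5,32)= 160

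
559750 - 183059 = 376691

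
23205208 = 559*41512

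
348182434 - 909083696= - 560901262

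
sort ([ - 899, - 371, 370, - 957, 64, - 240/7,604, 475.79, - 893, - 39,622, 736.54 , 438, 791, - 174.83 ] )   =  [ - 957 , - 899, -893, - 371, - 174.83, - 39, - 240/7,64, 370,438, 475.79,604 , 622, 736.54, 791] 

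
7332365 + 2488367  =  9820732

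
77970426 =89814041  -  11843615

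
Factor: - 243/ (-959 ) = 3^5*7^( - 1)*137^( - 1 )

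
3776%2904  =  872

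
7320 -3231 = 4089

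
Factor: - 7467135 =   -  3^1*5^1*13^1*149^1* 257^1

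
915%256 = 147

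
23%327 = 23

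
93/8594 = 93/8594 =0.01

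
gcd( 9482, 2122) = 2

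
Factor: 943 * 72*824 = 55946304= 2^6 * 3^2*23^1*41^1 * 103^1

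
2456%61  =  16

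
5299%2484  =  331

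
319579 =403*793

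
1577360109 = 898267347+679092762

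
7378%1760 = 338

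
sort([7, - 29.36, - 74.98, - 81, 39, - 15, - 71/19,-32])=[  -  81, - 74.98, - 32,-29.36, - 15 ,-71/19,  7,39] 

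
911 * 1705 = 1553255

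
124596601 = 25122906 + 99473695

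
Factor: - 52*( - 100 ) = 2^4*5^2*13^1=5200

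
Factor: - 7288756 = -2^2*1822189^1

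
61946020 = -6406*( - 9670)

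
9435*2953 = 27861555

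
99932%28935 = 13127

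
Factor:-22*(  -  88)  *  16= 2^8 *11^2 = 30976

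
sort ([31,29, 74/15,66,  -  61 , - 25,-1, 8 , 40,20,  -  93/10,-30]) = [ - 61, - 30, - 25, -93/10, - 1,74/15,8,20,29 , 31,40,  66 ]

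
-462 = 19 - 481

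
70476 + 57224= 127700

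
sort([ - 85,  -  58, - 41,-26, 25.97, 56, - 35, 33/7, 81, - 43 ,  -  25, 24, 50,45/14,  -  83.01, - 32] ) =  [ - 85, -83.01 , - 58, - 43, - 41,-35, - 32, - 26,-25,45/14, 33/7,24, 25.97, 50, 56,  81]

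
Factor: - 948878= - 2^1*7^1*67777^1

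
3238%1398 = 442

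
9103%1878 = 1591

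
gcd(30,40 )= 10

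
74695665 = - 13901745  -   - 88597410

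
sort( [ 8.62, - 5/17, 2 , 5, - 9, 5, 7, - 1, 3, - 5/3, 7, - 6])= [ - 9, - 6, - 5/3,-1, - 5/17, 2, 3,5, 5,7, 7, 8.62]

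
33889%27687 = 6202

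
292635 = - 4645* (- 63)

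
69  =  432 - 363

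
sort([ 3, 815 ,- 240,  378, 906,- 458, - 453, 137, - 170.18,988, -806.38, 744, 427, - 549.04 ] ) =[ -806.38,-549.04, - 458, - 453 , - 240, - 170.18, 3,137, 378, 427, 744,  815,906, 988]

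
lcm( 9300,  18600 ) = 18600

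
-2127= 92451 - 94578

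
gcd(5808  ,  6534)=726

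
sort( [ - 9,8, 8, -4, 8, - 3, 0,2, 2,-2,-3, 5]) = [ - 9,  -  4, - 3, - 3, - 2, 0, 2, 2,5, 8, 8, 8]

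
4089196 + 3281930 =7371126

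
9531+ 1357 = 10888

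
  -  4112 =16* ( - 257) 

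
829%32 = 29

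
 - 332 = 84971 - 85303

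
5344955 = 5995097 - 650142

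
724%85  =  44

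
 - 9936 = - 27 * 368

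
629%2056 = 629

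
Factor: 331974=2^1*3^2 * 18443^1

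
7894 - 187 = 7707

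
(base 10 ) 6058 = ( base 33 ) 5ij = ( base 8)13652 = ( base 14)22CA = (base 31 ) 69d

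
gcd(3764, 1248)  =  4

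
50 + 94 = 144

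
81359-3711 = 77648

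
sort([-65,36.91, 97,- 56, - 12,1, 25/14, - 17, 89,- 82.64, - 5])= [ - 82.64,- 65 , -56,-17, - 12 , - 5,1,25/14,36.91, 89 , 97 ] 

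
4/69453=4/69453 = 0.00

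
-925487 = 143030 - 1068517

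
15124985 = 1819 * 8315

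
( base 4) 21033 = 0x24F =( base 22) 14J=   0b1001001111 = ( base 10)591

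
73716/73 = 73716/73 = 1009.81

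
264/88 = 3 = 3.00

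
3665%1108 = 341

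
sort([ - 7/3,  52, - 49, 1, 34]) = [-49,  -  7/3 , 1 , 34 , 52] 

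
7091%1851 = 1538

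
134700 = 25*5388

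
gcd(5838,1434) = 6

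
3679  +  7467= 11146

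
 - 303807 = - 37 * 8211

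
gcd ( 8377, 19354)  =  1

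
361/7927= 361/7927 =0.05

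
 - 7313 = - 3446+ -3867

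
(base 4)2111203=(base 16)2563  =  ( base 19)179e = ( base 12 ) 5657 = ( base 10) 9571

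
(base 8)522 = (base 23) EG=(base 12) 242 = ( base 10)338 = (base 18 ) 10E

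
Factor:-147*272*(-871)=34826064 = 2^4*3^1*7^2*13^1 * 17^1*67^1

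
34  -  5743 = - 5709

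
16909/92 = 16909/92 = 183.79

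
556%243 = 70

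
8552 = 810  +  7742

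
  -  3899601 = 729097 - 4628698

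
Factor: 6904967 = 1579^1 * 4373^1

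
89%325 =89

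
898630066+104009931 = 1002639997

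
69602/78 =2677/3 = 892.33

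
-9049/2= - 4525 + 1/2 = - 4524.50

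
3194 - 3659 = -465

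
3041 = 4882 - 1841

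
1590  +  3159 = 4749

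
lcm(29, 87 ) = 87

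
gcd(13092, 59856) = 12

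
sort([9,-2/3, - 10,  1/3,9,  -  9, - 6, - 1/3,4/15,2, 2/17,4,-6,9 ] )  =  [  -  10, - 9, - 6,  -  6,-2/3, - 1/3,2/17, 4/15 , 1/3,2, 4, 9,  9,9]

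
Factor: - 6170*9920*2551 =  - 2^7*5^2*31^1*617^1*2551^1 = - 156137526400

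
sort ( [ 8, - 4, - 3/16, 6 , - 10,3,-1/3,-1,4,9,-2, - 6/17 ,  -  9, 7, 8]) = [ - 10, - 9,-4, - 2,-1,  -  6/17,- 1/3,-3/16,  3,4,6,7,8, 8,9]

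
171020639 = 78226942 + 92793697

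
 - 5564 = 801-6365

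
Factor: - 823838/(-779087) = 2^1 * 293^ ( - 1)*2659^( - 1)*411919^1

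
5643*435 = 2454705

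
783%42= 27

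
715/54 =13  +  13/54 = 13.24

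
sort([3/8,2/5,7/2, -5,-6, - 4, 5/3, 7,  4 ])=[ - 6, - 5,-4, 3/8,2/5,5/3, 7/2, 4,7] 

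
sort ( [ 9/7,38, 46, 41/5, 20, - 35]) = [-35, 9/7, 41/5,  20, 38 , 46] 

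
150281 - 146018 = 4263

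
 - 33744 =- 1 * 33744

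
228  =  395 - 167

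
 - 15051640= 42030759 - 57082399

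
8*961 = 7688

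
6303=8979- 2676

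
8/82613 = 8/82613=0.00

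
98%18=8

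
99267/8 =99267/8 = 12408.38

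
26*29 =754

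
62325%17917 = 8574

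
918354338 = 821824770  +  96529568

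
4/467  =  4/467 = 0.01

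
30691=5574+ 25117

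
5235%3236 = 1999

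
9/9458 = 9/9458  =  0.00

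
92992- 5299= 87693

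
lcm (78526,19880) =1570520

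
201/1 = 201 = 201.00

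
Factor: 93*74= 2^1*3^1*31^1*37^1 = 6882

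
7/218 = 7/218 = 0.03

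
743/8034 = 743/8034= 0.09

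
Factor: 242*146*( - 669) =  - 23637108 = - 2^2*3^1*11^2 *73^1*223^1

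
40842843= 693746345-652903502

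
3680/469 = 3680/469 = 7.85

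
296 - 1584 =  - 1288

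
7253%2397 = 62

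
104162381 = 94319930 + 9842451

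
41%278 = 41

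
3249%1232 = 785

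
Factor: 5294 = 2^1*2647^1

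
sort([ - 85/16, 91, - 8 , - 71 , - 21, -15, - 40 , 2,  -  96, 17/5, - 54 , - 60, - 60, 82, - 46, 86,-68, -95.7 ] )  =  [- 96, - 95.7, - 71, - 68, - 60, - 60 , - 54, - 46,  -  40,-21, - 15,-8, - 85/16, 2, 17/5 , 82,86,91 ] 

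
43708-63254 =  - 19546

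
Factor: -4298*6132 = -2^3*3^1*7^2 * 73^1*307^1= -26355336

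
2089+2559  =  4648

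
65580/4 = 16395 = 16395.00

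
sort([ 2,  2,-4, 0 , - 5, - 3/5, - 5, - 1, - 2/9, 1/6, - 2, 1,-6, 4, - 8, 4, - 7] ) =[ - 8,- 7, - 6, - 5, - 5, - 4 , - 2, - 1,-3/5, - 2/9, 0, 1/6,1,2,2,4, 4]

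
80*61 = 4880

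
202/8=101/4 = 25.25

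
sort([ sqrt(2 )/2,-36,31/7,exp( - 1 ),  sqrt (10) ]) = [ -36, exp(  -  1),sqrt(2)/2,sqrt( 10 ),31/7]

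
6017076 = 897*6708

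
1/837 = 1/837 = 0.00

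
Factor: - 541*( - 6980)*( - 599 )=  - 2261931820 = - 2^2*5^1*349^1*541^1*599^1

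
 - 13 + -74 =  - 87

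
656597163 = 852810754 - 196213591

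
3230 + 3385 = 6615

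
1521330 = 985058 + 536272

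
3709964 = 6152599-2442635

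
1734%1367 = 367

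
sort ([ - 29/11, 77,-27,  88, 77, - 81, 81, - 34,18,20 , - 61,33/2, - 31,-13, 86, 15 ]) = [- 81, - 61,  -  34, - 31, - 27,-13, - 29/11, 15, 33/2, 18, 20, 77 , 77, 81 , 86, 88]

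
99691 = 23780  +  75911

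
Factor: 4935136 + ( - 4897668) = 37468 = 2^2*17^1 *19^1*29^1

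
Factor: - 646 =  - 2^1*17^1*19^1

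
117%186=117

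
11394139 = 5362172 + 6031967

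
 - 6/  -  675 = 2/225 = 0.01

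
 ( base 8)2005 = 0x405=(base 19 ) 2G3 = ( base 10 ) 1029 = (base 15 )489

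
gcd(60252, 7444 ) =4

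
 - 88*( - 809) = 71192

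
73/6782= 73/6782 = 0.01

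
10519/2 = 5259 + 1/2=5259.50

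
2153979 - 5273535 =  - 3119556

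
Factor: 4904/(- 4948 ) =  - 1226/1237 = -2^1*613^1*1237^ ( - 1)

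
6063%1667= 1062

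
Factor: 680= 2^3 * 5^1*17^1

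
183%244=183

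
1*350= 350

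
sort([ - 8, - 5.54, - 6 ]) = [ - 8, - 6, - 5.54 ] 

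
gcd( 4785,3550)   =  5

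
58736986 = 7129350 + 51607636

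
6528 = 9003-2475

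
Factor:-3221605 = -5^1*53^1 * 12157^1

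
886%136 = 70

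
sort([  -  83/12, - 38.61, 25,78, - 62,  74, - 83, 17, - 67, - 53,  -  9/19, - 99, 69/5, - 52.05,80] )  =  [ - 99, - 83,  -  67, - 62, - 53, - 52.05, - 38.61,- 83/12, - 9/19, 69/5,17, 25 , 74 , 78, 80]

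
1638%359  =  202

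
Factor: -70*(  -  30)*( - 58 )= - 2^3*3^1*5^2 * 7^1  *29^1 = - 121800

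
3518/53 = 3518/53 = 66.38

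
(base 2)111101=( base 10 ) 61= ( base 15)41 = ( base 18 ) 37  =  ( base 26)29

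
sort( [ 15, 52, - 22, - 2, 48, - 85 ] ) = [ - 85, - 22 , - 2,15,  48, 52]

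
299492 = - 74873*( - 4)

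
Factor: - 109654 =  - 2^1*109^1*503^1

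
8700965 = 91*95615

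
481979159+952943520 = 1434922679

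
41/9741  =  41/9741 =0.00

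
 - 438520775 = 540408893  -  978929668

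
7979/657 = 12 + 95/657 = 12.14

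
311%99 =14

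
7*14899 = 104293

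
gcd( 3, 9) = 3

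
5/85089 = 5/85089 = 0.00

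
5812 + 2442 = 8254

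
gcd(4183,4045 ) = 1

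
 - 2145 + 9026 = 6881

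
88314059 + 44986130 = 133300189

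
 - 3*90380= -271140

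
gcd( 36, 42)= 6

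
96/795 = 32/265 = 0.12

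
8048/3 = 2682+ 2/3 = 2682.67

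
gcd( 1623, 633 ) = 3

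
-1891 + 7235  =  5344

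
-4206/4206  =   - 1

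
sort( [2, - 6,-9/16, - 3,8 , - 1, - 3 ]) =[ - 6, - 3 , - 3, - 1 , - 9/16,2,8]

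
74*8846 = 654604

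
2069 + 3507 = 5576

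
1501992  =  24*62583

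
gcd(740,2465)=5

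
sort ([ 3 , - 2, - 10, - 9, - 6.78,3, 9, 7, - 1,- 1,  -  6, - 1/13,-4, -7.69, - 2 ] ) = [-10,-9, - 7.69, - 6.78, - 6, -4, - 2, - 2, - 1, - 1, - 1/13 , 3, 3 , 7, 9 ]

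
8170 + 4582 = 12752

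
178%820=178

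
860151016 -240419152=619731864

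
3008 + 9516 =12524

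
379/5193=379/5193= 0.07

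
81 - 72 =9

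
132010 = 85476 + 46534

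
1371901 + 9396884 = 10768785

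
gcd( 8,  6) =2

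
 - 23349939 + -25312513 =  - 48662452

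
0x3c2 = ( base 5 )12322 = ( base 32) u2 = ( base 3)1022122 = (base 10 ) 962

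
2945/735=4 + 1/147 = 4.01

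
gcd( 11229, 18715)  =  3743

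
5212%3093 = 2119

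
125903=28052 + 97851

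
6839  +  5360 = 12199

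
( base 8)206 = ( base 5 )1014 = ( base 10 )134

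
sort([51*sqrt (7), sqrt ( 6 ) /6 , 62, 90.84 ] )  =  [sqrt(6 ) /6 , 62,  90.84, 51*sqrt( 7 ) ]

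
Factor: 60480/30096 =2^2*3^1* 5^1*7^1*11^( - 1)* 19^( - 1) = 420/209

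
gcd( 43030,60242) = 8606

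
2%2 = 0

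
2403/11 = 2403/11 = 218.45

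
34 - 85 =-51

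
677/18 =677/18 = 37.61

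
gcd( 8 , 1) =1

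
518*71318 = 36942724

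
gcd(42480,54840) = 120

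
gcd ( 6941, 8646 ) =11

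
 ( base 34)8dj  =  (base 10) 9709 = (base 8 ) 22755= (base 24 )gkd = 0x25ed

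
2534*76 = 192584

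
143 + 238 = 381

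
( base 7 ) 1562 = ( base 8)1170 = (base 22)16G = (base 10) 632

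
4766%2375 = 16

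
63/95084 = 63/95084 = 0.00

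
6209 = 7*887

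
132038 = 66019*2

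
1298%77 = 66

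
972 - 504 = 468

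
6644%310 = 134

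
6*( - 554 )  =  -3324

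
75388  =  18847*4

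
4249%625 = 499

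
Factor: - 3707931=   -  3^1*1235977^1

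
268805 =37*7265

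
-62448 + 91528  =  29080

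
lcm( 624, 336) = 4368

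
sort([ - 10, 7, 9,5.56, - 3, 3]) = [ - 10,-3, 3, 5.56, 7, 9]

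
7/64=7/64 = 0.11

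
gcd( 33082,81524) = 2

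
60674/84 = 722 + 13/42 =722.31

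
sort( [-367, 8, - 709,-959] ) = [ - 959, - 709 , - 367, 8 ] 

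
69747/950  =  73 + 397/950 = 73.42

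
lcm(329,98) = 4606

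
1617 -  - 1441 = 3058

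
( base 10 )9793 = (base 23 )ibi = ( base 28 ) cdl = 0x2641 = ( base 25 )FGI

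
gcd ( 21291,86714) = 1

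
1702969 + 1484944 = 3187913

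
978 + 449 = 1427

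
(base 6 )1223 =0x12F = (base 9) 366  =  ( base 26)bh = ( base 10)303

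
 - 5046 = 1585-6631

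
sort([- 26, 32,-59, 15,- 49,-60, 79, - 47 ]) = [ - 60 , - 59,-49, - 47,-26, 15,  32,79]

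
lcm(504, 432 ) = 3024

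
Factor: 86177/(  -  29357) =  - 91/31=- 7^1 * 13^1*31^ (  -  1 ) 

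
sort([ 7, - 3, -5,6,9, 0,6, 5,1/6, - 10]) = [- 10, - 5 , - 3,0, 1/6,5, 6,6,7,9] 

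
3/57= 1/19=0.05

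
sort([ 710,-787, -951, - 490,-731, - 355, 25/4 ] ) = [-951 ,-787, - 731, -490  , - 355,  25/4,710 ] 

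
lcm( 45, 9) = 45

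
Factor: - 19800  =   - 2^3*3^2*5^2*11^1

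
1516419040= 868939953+647479087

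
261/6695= 261/6695  =  0.04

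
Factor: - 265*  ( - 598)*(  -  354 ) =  - 2^2*3^1*5^1 * 13^1*23^1*53^1*59^1=- 56098380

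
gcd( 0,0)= 0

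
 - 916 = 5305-6221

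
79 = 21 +58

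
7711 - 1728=5983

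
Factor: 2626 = 2^1*13^1 * 101^1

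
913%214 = 57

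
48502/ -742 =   -  66+ 235/371 = - 65.37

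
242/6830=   121/3415 = 0.04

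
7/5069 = 7/5069 = 0.00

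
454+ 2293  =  2747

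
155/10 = 15 + 1/2  =  15.50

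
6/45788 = 3/22894=0.00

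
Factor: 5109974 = 2^1*19^1 * 29^1 * 4637^1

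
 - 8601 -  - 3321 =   -  5280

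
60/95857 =60/95857 = 0.00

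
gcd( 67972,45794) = 2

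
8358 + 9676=18034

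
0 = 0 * 2020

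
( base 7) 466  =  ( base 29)8C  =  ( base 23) AE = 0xf4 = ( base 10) 244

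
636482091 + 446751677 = 1083233768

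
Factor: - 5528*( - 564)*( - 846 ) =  - 2637652032 = - 2^6*3^3*47^2*691^1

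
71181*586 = 41712066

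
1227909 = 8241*149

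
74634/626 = 37317/313 = 119.22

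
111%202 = 111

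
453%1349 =453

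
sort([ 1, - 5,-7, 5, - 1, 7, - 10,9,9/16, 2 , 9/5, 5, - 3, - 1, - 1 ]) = [ - 10, - 7, - 5 , - 3, - 1 , - 1 , - 1,9/16, 1, 9/5,2, 5, 5,7, 9]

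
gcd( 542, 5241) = 1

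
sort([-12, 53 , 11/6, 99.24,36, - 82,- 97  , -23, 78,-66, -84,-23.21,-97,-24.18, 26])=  [ - 97,  -  97,-84,-82 , - 66,-24.18, - 23.21, - 23,-12,  11/6,26, 36, 53,  78, 99.24 ]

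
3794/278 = 1897/139 = 13.65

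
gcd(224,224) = 224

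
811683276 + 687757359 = 1499440635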